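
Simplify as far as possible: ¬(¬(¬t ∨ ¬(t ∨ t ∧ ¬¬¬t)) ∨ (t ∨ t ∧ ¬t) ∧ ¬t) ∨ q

¬t ∨ q

¬(¬(¬t ∨ ¬(t ∨ t ∧ ¬¬¬t)) ∨ (t ∨ t ∧ ¬t) ∧ ¬t) ∨ q
= ¬(¬(¬t ∨ ¬(t ∨ t ∧ ¬t)) ∨ (t ∨ t ∧ ¬t) ∧ ¬t) ∨ q   [double negation]
= ¬(t ∧ (t ∨ t ∧ ¬t) ∨ (t ∨ t ∧ ¬t) ∧ ¬t) ∨ q   [De Morgan]
= ¬(t ∨ t ∧ ¬t) ∨ q   [distribution]
= ¬t ∨ q   [complement / identity]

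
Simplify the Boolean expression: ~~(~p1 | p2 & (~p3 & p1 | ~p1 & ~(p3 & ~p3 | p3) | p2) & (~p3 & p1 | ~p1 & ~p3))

~~(~p1 | p2 & (~p3 & p1 | ~p1 & ~(p3 & ~p3 | p3) | p2) & (~p3 & p1 | ~p1 & ~p3))
= ~~(~p1 | p2 & (~p3 & p1 | ~p1 & ~p3 | p2) & (~p3 & p1 | ~p1 & ~p3))
= ~p1 | p2 & (~p3 & p1 | ~p1 & ~p3 | p2) & (~p3 & p1 | ~p1 & ~p3)
= ~p1 | p2 & (~p3 & p1 | ~p1 & ~p3)
= ~p1 | p2 & ~p3

~p1 | p2 & ~p3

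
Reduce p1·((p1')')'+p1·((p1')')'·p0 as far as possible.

0

p1·((p1')')'+p1·((p1')')'·p0
= p1·((p1')')'
= p1·p1'
= 0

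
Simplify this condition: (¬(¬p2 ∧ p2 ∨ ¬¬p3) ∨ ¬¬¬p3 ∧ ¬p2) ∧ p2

(¬(¬p2 ∧ p2 ∨ ¬¬p3) ∨ ¬¬¬p3 ∧ ¬p2) ∧ p2
= (¬¬¬p3 ∨ ¬¬¬p3 ∧ ¬p2) ∧ p2   — complement / identity
= ¬¬¬p3 ∧ p2   — absorption
= ¬p3 ∧ p2   — double negation

¬p3 ∧ p2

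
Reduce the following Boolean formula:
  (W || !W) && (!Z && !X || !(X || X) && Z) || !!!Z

(W || !W) && (!Z && !X || !(X || X) && Z) || !!!Z
= (W || !W) && (!Z && !X || !X && Z) || !!!Z   [idempotence]
= !Z && !X || !X && Z || !!!Z   [complement / identity]
= !X || !!!Z   [distribution]
= !X || !Z   [double negation]

!X || !Z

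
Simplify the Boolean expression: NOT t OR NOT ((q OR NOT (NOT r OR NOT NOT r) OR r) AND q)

NOT t OR NOT ((q OR NOT (NOT r OR NOT NOT r) OR r) AND q)
= NOT t OR NOT ((q OR r AND NOT r OR r) AND q)   (De Morgan)
= NOT t OR NOT ((q OR r) AND q)   (complement / identity)
= NOT t OR NOT q   (absorption)

NOT t OR NOT q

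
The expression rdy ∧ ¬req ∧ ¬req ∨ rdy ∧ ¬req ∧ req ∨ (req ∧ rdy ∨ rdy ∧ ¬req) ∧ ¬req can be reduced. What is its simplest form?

rdy ∧ ¬req ∧ ¬req ∨ rdy ∧ ¬req ∧ req ∨ (req ∧ rdy ∨ rdy ∧ ¬req) ∧ ¬req
= rdy ∧ ¬req ∧ ¬req ∨ rdy ∧ ¬req ∧ req ∨ rdy ∧ ¬req   (distribution)
= rdy ∧ ¬req ∨ rdy ∧ ¬req   (distribution)
= rdy ∧ ¬req   (idempotence)

rdy ∧ ¬req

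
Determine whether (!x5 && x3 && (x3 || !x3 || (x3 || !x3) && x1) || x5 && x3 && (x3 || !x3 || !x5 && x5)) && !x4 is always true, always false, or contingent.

contingent

(!x5 && x3 && (x3 || !x3 || (x3 || !x3) && x1) || x5 && x3 && (x3 || !x3 || !x5 && x5)) && !x4
= (!x5 && x3 && (x3 || !x3 || (x3 || !x3) && x1) || x5 && x3 && (x3 || !x3)) && !x4   — complement / identity
= (!x5 && x3 && (x3 || !x3) || x5 && x3 && (x3 || !x3)) && !x4   — absorption
= x3 && (x3 || !x3) && !x4   — distribution
= x3 && !x4   — complement / identity
This depends on x3, x4, so it is not a constant.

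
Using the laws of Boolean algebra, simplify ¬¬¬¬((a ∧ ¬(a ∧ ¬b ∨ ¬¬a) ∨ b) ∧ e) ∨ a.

b ∧ e ∨ a

¬¬¬¬((a ∧ ¬(a ∧ ¬b ∨ ¬¬a) ∨ b) ∧ e) ∨ a
= ¬¬¬¬((a ∧ ¬(a ∧ ¬b ∨ a) ∨ b) ∧ e) ∨ a   [double negation]
= ¬¬((a ∧ ¬(a ∧ ¬b ∨ a) ∨ b) ∧ e) ∨ a   [double negation]
= ¬¬((a ∧ ¬a ∨ b) ∧ e) ∨ a   [absorption]
= (a ∧ ¬a ∨ b) ∧ e ∨ a   [double negation]
= b ∧ e ∨ a   [complement / identity]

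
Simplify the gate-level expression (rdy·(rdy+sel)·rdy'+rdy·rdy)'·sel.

rdy'·sel

(rdy·(rdy+sel)·rdy'+rdy·rdy)'·sel
= (rdy·rdy'+rdy·rdy)'·sel   (absorption)
= rdy'·sel   (distribution)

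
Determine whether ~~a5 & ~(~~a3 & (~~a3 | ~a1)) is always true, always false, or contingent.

~~a5 & ~(~~a3 & (~~a3 | ~a1))
= ~~a5 & ~~~a3   [absorption]
= ~~a5 & ~a3   [double negation]
= a5 & ~a3   [double negation]
This depends on a3, a5, so it is not a constant.

contingent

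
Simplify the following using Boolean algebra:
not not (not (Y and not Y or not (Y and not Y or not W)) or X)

not not (not (Y and not Y or not (Y and not Y or not W)) or X)
= not not (not (Y and not Y or not not W) or X)
= not (Y and not Y or not not W) or X
= not not not W or X
= not W or X

not W or X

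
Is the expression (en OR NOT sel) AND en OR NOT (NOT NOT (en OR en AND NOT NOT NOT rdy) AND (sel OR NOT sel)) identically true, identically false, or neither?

identically true

(en OR NOT sel) AND en OR NOT (NOT NOT (en OR en AND NOT NOT NOT rdy) AND (sel OR NOT sel))
= (en OR NOT sel) AND en OR NOT (NOT NOT (en OR en AND NOT rdy) AND (sel OR NOT sel))   [double negation]
= en OR NOT (NOT NOT (en OR en AND NOT rdy) AND (sel OR NOT sel))   [absorption]
= en OR NOT NOT NOT (en OR en AND NOT rdy)   [complement / identity]
= en OR NOT NOT NOT en   [absorption]
= en OR NOT en   [double negation]
= TRUE   [complement]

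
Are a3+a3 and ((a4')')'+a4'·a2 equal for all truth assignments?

No

E1: a3+a3
    = a3   (idempotence)
E2: ((a4')')'+a4'·a2
    = a4'+a4'·a2   (double negation)
    = a4'   (absorption)
These differ: at a2=0, a3=0, a4=0, E1 = 0 but E2 = 1.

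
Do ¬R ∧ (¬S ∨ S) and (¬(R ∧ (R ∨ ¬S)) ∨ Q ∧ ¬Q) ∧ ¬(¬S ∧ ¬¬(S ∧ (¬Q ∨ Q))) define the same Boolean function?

E1: ¬R ∧ (¬S ∨ S)
    = ¬R   [complement / identity]
E2: (¬(R ∧ (R ∨ ¬S)) ∨ Q ∧ ¬Q) ∧ ¬(¬S ∧ ¬¬(S ∧ (¬Q ∨ Q)))
    = (¬(R ∧ (R ∨ ¬S)) ∨ Q ∧ ¬Q) ∧ ¬(¬S ∧ ¬¬S)   [complement / identity]
    = ¬(R ∧ (R ∨ ¬S)) ∧ ¬(¬S ∧ ¬¬S)   [complement / identity]
    = ¬(R ∧ (R ∨ ¬S)) ∧ (S ∨ ¬S)   [De Morgan]
    = ¬R ∧ (S ∨ ¬S)   [absorption]
    = ¬R   [complement / identity]
Both reduce to ¬R, so they are equivalent.

Yes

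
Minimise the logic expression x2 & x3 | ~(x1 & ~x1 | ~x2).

x2 & x3 | ~(x1 & ~x1 | ~x2)
= x2 & x3 | ~~x2   (complement / identity)
= x2 & x3 | x2   (double negation)
= x2   (absorption)

x2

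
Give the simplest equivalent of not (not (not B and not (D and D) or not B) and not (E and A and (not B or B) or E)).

not B or E

not (not (not B and not (D and D) or not B) and not (E and A and (not B or B) or E))
= not (not (not B and not (D and D) or not B) and not (E and A or E))   [complement / identity]
= not (not (not B and not D or not B) and not (E and A or E))   [idempotence]
= not B and not D or not B or E and A or E   [De Morgan]
= not B and not D or not B or E   [absorption]
= not B or E   [absorption]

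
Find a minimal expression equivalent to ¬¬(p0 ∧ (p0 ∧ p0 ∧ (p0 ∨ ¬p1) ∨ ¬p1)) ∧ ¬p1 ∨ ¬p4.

¬¬(p0 ∧ (p0 ∧ p0 ∧ (p0 ∨ ¬p1) ∨ ¬p1)) ∧ ¬p1 ∨ ¬p4
= ¬¬(p0 ∧ (p0 ∧ p0 ∨ ¬p1)) ∧ ¬p1 ∨ ¬p4   — absorption
= ¬¬(p0 ∧ (p0 ∨ ¬p1)) ∧ ¬p1 ∨ ¬p4   — idempotence
= p0 ∧ (p0 ∨ ¬p1) ∧ ¬p1 ∨ ¬p4   — double negation
= p0 ∧ ¬p1 ∨ ¬p4   — absorption

p0 ∧ ¬p1 ∨ ¬p4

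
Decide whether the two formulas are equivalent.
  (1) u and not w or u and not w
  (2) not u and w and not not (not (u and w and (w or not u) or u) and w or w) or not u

No

E1: u and not w or u and not w
    = u and not w   — idempotence
E2: not u and w and not not (not (u and w and (w or not u) or u) and w or w) or not u
    = not u and w and (not (u and w and (w or not u) or u) and w or w) or not u   — double negation
    = not u and w and (not (u and w or u) and w or w) or not u   — absorption
    = not u and w and (not u and w or w) or not u   — absorption
    = not u and w or not u   — absorption
    = not u   — absorption
These differ: at u=0, w=0, E1 = 0 but E2 = 1.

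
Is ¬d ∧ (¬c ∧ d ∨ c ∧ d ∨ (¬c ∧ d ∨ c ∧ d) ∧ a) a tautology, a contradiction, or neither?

contradiction

¬d ∧ (¬c ∧ d ∨ c ∧ d ∨ (¬c ∧ d ∨ c ∧ d) ∧ a)
= ¬d ∧ (¬c ∧ d ∨ c ∧ d)
= ¬d ∧ d
= False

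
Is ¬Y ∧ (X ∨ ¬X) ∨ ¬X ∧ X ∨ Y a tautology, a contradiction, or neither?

¬Y ∧ (X ∨ ¬X) ∨ ¬X ∧ X ∨ Y
= ¬Y ∨ ¬X ∧ X ∨ Y   — complement / identity
= ¬Y ∨ Y   — complement / identity
= True   — complement

tautology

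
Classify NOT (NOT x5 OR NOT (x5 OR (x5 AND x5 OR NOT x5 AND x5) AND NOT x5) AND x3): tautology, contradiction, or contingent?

NOT (NOT x5 OR NOT (x5 OR (x5 AND x5 OR NOT x5 AND x5) AND NOT x5) AND x3)
= NOT (NOT x5 OR NOT (x5 OR x5 AND NOT x5) AND x3)   [distribution]
= NOT (NOT x5 OR NOT x5 AND x3)   [complement / identity]
= NOT NOT x5   [absorption]
= x5   [double negation]
This depends on x5, so it is not a constant.

contingent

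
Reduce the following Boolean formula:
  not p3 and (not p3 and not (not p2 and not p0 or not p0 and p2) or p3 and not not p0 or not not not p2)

not p3 and (p0 or not p2)

not p3 and (not p3 and not (not p2 and not p0 or not p0 and p2) or p3 and not not p0 or not not not p2)
= not p3 and (not p3 and not not p0 or p3 and not not p0 or not not not p2)   — distribution
= not p3 and (not not p0 or not not not p2)   — distribution
= not p3 and (p0 or not not not p2)   — double negation
= not p3 and (p0 or not p2)   — double negation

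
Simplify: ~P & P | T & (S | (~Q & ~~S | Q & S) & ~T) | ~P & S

S & (T | ~P)

~P & P | T & (S | (~Q & ~~S | Q & S) & ~T) | ~P & S
= ~P & P | T & (S | (~Q & S | Q & S) & ~T) | ~P & S   — double negation
= ~P & P | T & (S | S & ~T) | ~P & S   — distribution
= ~P & P | T & S | ~P & S   — absorption
= ~P & P | S & (T | ~P)   — distribution
= S & (T | ~P)   — complement / identity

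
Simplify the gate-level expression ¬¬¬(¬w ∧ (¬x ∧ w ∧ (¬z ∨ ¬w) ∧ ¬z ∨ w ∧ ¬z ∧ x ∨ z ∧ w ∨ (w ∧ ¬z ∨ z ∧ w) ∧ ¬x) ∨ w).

¬¬¬(¬w ∧ (¬x ∧ w ∧ (¬z ∨ ¬w) ∧ ¬z ∨ w ∧ ¬z ∧ x ∨ z ∧ w ∨ (w ∧ ¬z ∨ z ∧ w) ∧ ¬x) ∨ w)
= ¬¬¬(¬w ∧ (¬x ∧ w ∧ ¬z ∨ w ∧ ¬z ∧ x ∨ z ∧ w ∨ (w ∧ ¬z ∨ z ∧ w) ∧ ¬x) ∨ w)
= ¬¬¬(¬w ∧ (w ∧ ¬z ∨ z ∧ w ∨ (w ∧ ¬z ∨ z ∧ w) ∧ ¬x) ∨ w)
= ¬¬¬(¬w ∧ (w ∧ ¬z ∨ z ∧ w) ∨ w)
= ¬(¬w ∧ (w ∧ ¬z ∨ z ∧ w) ∨ w)
= ¬(¬w ∧ w ∨ w)
= ¬w

¬w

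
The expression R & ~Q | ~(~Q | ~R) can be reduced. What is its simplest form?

R

R & ~Q | ~(~Q | ~R)
= R & ~Q | Q & R
= R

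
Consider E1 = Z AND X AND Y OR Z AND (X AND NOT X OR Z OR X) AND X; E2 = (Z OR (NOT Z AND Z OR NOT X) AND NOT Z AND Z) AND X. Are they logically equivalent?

E1: Z AND X AND Y OR Z AND (X AND NOT X OR Z OR X) AND X
    = Z AND X AND Y OR Z AND (Z OR X) AND X   (complement / identity)
    = Z AND X AND Y OR Z AND X   (absorption)
    = Z AND X   (absorption)
E2: (Z OR (NOT Z AND Z OR NOT X) AND NOT Z AND Z) AND X
    = (Z OR NOT Z AND Z) AND X   (absorption)
    = Z AND X   (complement / identity)
Both reduce to Z AND X, so they are equivalent.

Yes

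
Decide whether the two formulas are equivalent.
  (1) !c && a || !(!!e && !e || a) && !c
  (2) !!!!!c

E1: !c && a || !(!!e && !e || a) && !c
    = !c && a || !(e && !e || a) && !c   — double negation
    = !c && a || !a && !c   — complement / identity
    = !c   — distribution
E2: !!!!!c
    = !!!c   — double negation
    = !c   — double negation
Both reduce to !c, so they are equivalent.

Yes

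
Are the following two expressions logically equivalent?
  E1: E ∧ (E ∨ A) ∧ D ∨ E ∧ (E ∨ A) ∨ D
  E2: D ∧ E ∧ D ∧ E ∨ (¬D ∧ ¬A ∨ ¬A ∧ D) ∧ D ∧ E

E1: E ∧ (E ∨ A) ∧ D ∨ E ∧ (E ∨ A) ∨ D
    = E ∧ (E ∨ A) ∨ D   [absorption]
    = E ∨ D   [absorption]
E2: D ∧ E ∧ D ∧ E ∨ (¬D ∧ ¬A ∨ ¬A ∧ D) ∧ D ∧ E
    = D ∧ E ∧ (D ∧ E ∨ ¬D ∧ ¬A ∨ ¬A ∧ D)   [distribution]
    = D ∧ E ∧ (D ∧ E ∨ ¬A)   [distribution]
    = D ∧ E   [absorption]
These differ: at A=1, D=0, E=1, E1 = 1 but E2 = 0.

No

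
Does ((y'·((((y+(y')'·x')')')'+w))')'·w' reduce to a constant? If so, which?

no

((y'·((((y+(y')'·x')')')'+w))')'·w'
= ((y'·((((y+y·x')')')'+w))')'·w'
= ((y'·(((y')')'+w))')'·w'
= ((y'·(y'+w))')'·w'
= ((y')')'·w'
= y'·w'
This depends on w, y, so it is not a constant.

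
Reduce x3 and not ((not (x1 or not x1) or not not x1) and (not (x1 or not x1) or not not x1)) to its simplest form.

x3 and not ((not (x1 or not x1) or not not x1) and (not (x1 or not x1) or not not x1))
= x3 and not (not (x1 or not x1) or not not x1)   — idempotence
= x3 and (x1 or not x1) and not x1   — De Morgan
= x3 and not x1   — complement / identity

x3 and not x1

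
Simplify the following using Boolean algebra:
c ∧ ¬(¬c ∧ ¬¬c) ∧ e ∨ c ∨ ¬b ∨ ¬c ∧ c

c ∨ ¬b

c ∧ ¬(¬c ∧ ¬¬c) ∧ e ∨ c ∨ ¬b ∨ ¬c ∧ c
= c ∧ ¬(¬c ∧ ¬¬c) ∧ e ∨ c ∨ ¬b   (complement / identity)
= c ∧ (c ∨ ¬c) ∧ e ∨ c ∨ ¬b   (De Morgan)
= c ∧ e ∨ c ∨ ¬b   (complement / identity)
= c ∨ ¬b   (absorption)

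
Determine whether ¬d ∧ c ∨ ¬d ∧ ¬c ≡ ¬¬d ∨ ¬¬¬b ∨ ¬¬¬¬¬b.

No

E1: ¬d ∧ c ∨ ¬d ∧ ¬c
    = ¬d
E2: ¬¬d ∨ ¬¬¬b ∨ ¬¬¬¬¬b
    = ¬¬d ∨ ¬¬¬b ∨ ¬¬¬b
    = d ∨ ¬¬¬b ∨ ¬¬¬b
    = d ∨ ¬¬¬b
    = d ∨ ¬b
These differ: at b=0, c=0, d=1, E1 = 0 but E2 = 1.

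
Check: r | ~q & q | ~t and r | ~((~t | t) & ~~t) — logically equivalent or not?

E1: r | ~q & q | ~t
    = r | ~t   (complement / identity)
E2: r | ~((~t | t) & ~~t)
    = r | ~~~t   (complement / identity)
    = r | ~t   (double negation)
Both reduce to r | ~t, so they are equivalent.

Yes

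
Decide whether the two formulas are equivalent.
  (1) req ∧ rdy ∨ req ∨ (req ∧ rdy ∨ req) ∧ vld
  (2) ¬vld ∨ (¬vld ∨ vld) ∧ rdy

No

E1: req ∧ rdy ∨ req ∨ (req ∧ rdy ∨ req) ∧ vld
    = req ∧ rdy ∨ req   (absorption)
    = req   (absorption)
E2: ¬vld ∨ (¬vld ∨ vld) ∧ rdy
    = ¬vld ∨ rdy   (complement / identity)
These differ: at rdy=0, req=0, vld=0, E1 = 0 but E2 = 1.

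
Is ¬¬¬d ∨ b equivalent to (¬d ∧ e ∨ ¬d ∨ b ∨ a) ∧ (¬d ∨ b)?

E1: ¬¬¬d ∨ b
    = ¬d ∨ b   [double negation]
E2: (¬d ∧ e ∨ ¬d ∨ b ∨ a) ∧ (¬d ∨ b)
    = (¬d ∨ b ∨ a) ∧ (¬d ∨ b)   [absorption]
    = ¬d ∨ b   [absorption]
Both reduce to ¬d ∨ b, so they are equivalent.

Yes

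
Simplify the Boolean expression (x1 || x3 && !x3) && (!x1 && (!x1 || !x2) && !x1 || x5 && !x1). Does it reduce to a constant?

false

(x1 || x3 && !x3) && (!x1 && (!x1 || !x2) && !x1 || x5 && !x1)
= (x1 || x3 && !x3) && (!x1 && (!x1 || !x2) || x5) && !x1
= x1 && (!x1 && (!x1 || !x2) || x5) && !x1
= x1 && (!x1 || x5) && !x1
= x1 && !x1
= false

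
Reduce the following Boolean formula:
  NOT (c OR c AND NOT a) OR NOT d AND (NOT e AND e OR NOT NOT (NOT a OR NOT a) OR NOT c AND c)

NOT (c OR c AND NOT a) OR NOT d AND (NOT e AND e OR NOT NOT (NOT a OR NOT a) OR NOT c AND c)
= NOT (c OR c AND NOT a) OR NOT d AND (NOT e AND e OR NOT NOT NOT a OR NOT c AND c)   (idempotence)
= NOT c OR NOT d AND (NOT e AND e OR NOT NOT NOT a OR NOT c AND c)   (absorption)
= NOT c OR NOT d AND (NOT e AND e OR NOT NOT NOT a)   (complement / identity)
= NOT c OR NOT d AND NOT NOT NOT a   (complement / identity)
= NOT c OR NOT d AND NOT a   (double negation)

NOT c OR NOT d AND NOT a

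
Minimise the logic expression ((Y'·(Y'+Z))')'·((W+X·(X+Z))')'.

Y'·(W+X)

((Y'·(Y'+Z))')'·((W+X·(X+Z))')'
= Y'·(Y'+Z)·((W+X·(X+Z))')'   (double negation)
= Y'·(Y'+Z)·((W+X)')'   (absorption)
= Y'·(Y'+Z)·(W+X)   (double negation)
= Y'·(W+X)   (absorption)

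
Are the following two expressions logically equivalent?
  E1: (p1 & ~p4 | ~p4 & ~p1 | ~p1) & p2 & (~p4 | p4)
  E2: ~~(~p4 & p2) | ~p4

E1: (p1 & ~p4 | ~p4 & ~p1 | ~p1) & p2 & (~p4 | p4)
    = (~p4 | ~p1) & p2 & (~p4 | p4)
    = (~p4 | ~p1) & p2
E2: ~~(~p4 & p2) | ~p4
    = ~p4 & p2 | ~p4
    = ~p4
These differ: at p1=0, p2=0, p4=0, E1 = 0 but E2 = 1.

No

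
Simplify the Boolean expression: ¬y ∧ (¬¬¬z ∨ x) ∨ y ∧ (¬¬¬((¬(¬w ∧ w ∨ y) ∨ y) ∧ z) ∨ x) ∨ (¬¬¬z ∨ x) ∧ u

¬z ∨ x

¬y ∧ (¬¬¬z ∨ x) ∨ y ∧ (¬¬¬((¬(¬w ∧ w ∨ y) ∨ y) ∧ z) ∨ x) ∨ (¬¬¬z ∨ x) ∧ u
= ¬y ∧ (¬¬¬z ∨ x) ∨ y ∧ (¬¬¬((¬y ∨ y) ∧ z) ∨ x) ∨ (¬¬¬z ∨ x) ∧ u   [complement / identity]
= ¬y ∧ (¬¬¬z ∨ x) ∨ y ∧ (¬¬¬z ∨ x) ∨ (¬¬¬z ∨ x) ∧ u   [complement / identity]
= ¬¬¬z ∨ x ∨ (¬¬¬z ∨ x) ∧ u   [distribution]
= ¬¬¬z ∨ x   [absorption]
= ¬z ∨ x   [double negation]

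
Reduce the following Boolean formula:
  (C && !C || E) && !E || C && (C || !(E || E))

(C && !C || E) && !E || C && (C || !(E || E))
= (C && !C || E) && !E || C && (C || !E)
= E && !E || C && (C || !E)
= C && (C || !E)
= C

C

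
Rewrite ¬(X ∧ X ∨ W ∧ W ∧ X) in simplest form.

¬(X ∧ X ∨ W ∧ W ∧ X)
= ¬(X ∧ X ∨ W ∧ X)   — idempotence
= ¬(X ∧ (X ∨ W))   — distribution
= ¬X   — absorption

¬X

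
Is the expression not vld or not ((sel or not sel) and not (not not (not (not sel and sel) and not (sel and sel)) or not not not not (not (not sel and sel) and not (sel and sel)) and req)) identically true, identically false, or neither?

neither

not vld or not ((sel or not sel) and not (not not (not (not sel and sel) and not (sel and sel)) or not not not not (not (not sel and sel) and not (sel and sel)) and req))
= not vld or not ((sel or not sel) and not (not not (not (not sel and sel) and not (sel and sel)) or not not (not (not sel and sel) and not (sel and sel)) and req))   — double negation
= not vld or not ((sel or not sel) and not not not (not (not sel and sel) and not (sel and sel)))   — absorption
= not vld or not not not not (not (not sel and sel) and not (sel and sel))   — complement / identity
= not vld or not not not (not sel and sel or sel and sel)   — De Morgan
= not vld or not not not sel   — distribution
= not vld or not sel   — double negation
This depends on sel, vld, so it is not a constant.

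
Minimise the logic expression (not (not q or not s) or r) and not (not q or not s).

q and s

(not (not q or not s) or r) and not (not q or not s)
= not (not q or not s)
= q and s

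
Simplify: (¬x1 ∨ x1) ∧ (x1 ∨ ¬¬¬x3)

(¬x1 ∨ x1) ∧ (x1 ∨ ¬¬¬x3)
= x1 ∨ ¬¬¬x3   — complement / identity
= x1 ∨ ¬x3   — double negation

x1 ∨ ¬x3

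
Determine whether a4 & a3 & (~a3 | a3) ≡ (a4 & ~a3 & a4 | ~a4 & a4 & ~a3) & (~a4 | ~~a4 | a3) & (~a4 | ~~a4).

E1: a4 & a3 & (~a3 | a3)
    = a4 & a3   (complement / identity)
E2: (a4 & ~a3 & a4 | ~a4 & a4 & ~a3) & (~a4 | ~~a4 | a3) & (~a4 | ~~a4)
    = a4 & ~a3 & (~a4 | ~~a4 | a3) & (~a4 | ~~a4)   (distribution)
    = a4 & ~a3 & (~a4 | ~~a4)   (absorption)
    = a4 & ~a3 & (~a4 | a4)   (double negation)
    = a4 & ~a3   (complement / identity)
These differ: at a3=0, a4=1, E1 = 0 but E2 = 1.

No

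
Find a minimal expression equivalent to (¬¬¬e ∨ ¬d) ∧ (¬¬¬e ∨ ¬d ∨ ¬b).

(¬¬¬e ∨ ¬d) ∧ (¬¬¬e ∨ ¬d ∨ ¬b)
= ¬¬¬e ∨ ¬d   — absorption
= ¬e ∨ ¬d   — double negation

¬e ∨ ¬d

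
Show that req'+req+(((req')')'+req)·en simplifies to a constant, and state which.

req'+req+(((req')')'+req)·en
= req'+req+(req'+req)·en   — double negation
= req'+req   — absorption
= 1   — complement

1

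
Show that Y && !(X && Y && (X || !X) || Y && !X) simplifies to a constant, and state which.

Y && !(X && Y && (X || !X) || Y && !X)
= Y && !(X && Y || Y && !X)   — complement / identity
= Y && !Y   — distribution
= false   — complement

false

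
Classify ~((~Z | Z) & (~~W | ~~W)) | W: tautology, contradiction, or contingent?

tautology

~((~Z | Z) & (~~W | ~~W)) | W
= ~((~Z | Z) & ~~W) | W
= ~~~W | W
= ~W | W
= 1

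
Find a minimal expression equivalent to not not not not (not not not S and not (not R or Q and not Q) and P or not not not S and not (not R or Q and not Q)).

not not not not (not not not S and not (not R or Q and not Q) and P or not not not S and not (not R or Q and not Q))
= not not (not not not S and not (not R or Q and not Q) and P or not not not S and not (not R or Q and not Q))   (double negation)
= not not (not not not S and not (not R or Q and not Q))   (absorption)
= not not (not not not S and not not R)   (complement / identity)
= not (not not S or not R)   (De Morgan)
= not S and R   (De Morgan)

not S and R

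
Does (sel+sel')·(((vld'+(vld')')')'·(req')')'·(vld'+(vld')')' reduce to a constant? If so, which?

yes, False

(sel+sel')·(((vld'+(vld')')')'·(req')')'·(vld'+(vld')')'
= (((vld'+(vld')')')'·(req')')'·(vld'+(vld')')'   (complement / identity)
= ((vld'+(vld')')'+req')·(vld'+(vld')')'   (De Morgan)
= (vld'+(vld')')'   (absorption)
= vld·vld'   (De Morgan)
= 0   (complement)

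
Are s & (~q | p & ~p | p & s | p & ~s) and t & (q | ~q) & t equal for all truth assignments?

No

E1: s & (~q | p & ~p | p & s | p & ~s)
    = s & (~q | p & ~p | p)   [distribution]
    = s & (~q | p)   [complement / identity]
E2: t & (q | ~q) & t
    = t & t   [complement / identity]
    = t   [idempotence]
These differ: at p=1, q=0, s=0, t=1, E1 = 0 but E2 = 1.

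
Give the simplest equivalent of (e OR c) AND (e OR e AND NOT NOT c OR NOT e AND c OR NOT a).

e OR c

(e OR c) AND (e OR e AND NOT NOT c OR NOT e AND c OR NOT a)
= (e OR c) AND (e OR e AND c OR NOT e AND c OR NOT a)   [double negation]
= (e OR c) AND (e OR c OR NOT a)   [distribution]
= e OR c   [absorption]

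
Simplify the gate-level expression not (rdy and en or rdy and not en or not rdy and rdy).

not rdy

not (rdy and en or rdy and not en or not rdy and rdy)
= not (rdy and en or rdy and not en)   [complement / identity]
= not rdy   [distribution]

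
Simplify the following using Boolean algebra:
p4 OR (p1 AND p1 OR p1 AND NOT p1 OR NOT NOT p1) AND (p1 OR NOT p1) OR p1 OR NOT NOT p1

p4 OR (p1 AND p1 OR p1 AND NOT p1 OR NOT NOT p1) AND (p1 OR NOT p1) OR p1 OR NOT NOT p1
= p4 OR (p1 OR NOT NOT p1) AND (p1 OR NOT p1) OR p1 OR NOT NOT p1   (distribution)
= p4 OR p1 OR NOT NOT p1 OR p1 OR NOT NOT p1   (complement / identity)
= p4 OR p1 OR NOT NOT p1   (idempotence)
= p4 OR p1 OR p1   (double negation)
= p4 OR p1   (idempotence)

p4 OR p1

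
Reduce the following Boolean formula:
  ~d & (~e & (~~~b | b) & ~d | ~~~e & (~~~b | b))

~d & (~e & (~~~b | b) & ~d | ~~~e & (~~~b | b))
= ~d & (~e & (~~~b | b) & ~d | ~e & (~~~b | b))
= ~d & ~e & (~~~b | b)
= ~d & ~e & (~b | b)
= ~d & ~e

~d & ~e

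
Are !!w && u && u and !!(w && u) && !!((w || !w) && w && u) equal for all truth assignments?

E1: !!w && u && u
    = !!w && u
    = w && u
E2: !!(w && u) && !!((w || !w) && w && u)
    = !!(w && u) && !!(w && u)
    = !!(w && u)
    = w && u
Both reduce to w && u, so they are equivalent.

Yes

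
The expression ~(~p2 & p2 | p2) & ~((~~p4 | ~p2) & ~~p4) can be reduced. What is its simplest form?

~(~p2 & p2 | p2) & ~((~~p4 | ~p2) & ~~p4)
= ~(~p2 & p2 | p2) & ~~~p4
= ~(~p2 & p2 | p2) & ~p4
= ~p2 & ~p4

~p2 & ~p4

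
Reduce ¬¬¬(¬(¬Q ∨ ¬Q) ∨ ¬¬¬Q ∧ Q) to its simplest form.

¬¬¬(¬(¬Q ∨ ¬Q) ∨ ¬¬¬Q ∧ Q)
= ¬¬¬(Q ∧ Q ∨ ¬¬¬Q ∧ Q)   (De Morgan)
= ¬(Q ∧ Q ∨ ¬¬¬Q ∧ Q)   (double negation)
= ¬(Q ∧ Q ∨ ¬Q ∧ Q)   (double negation)
= ¬Q   (distribution)

¬Q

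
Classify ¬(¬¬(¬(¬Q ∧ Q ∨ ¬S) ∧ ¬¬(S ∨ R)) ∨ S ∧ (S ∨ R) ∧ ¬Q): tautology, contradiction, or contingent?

contingent

¬(¬¬(¬(¬Q ∧ Q ∨ ¬S) ∧ ¬¬(S ∨ R)) ∨ S ∧ (S ∨ R) ∧ ¬Q)
= ¬(¬¬(¬¬S ∧ ¬¬(S ∨ R)) ∨ S ∧ (S ∨ R) ∧ ¬Q)   [complement / identity]
= ¬(¬(¬S ∨ ¬(S ∨ R)) ∨ S ∧ (S ∨ R) ∧ ¬Q)   [De Morgan]
= ¬(S ∧ (S ∨ R) ∨ S ∧ (S ∨ R) ∧ ¬Q)   [De Morgan]
= ¬(S ∧ (S ∨ R))   [absorption]
= ¬S   [absorption]
This depends on S, so it is not a constant.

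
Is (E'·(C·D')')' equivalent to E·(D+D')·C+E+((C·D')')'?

E1: (E'·(C·D')')'
    = E+C·D'   — De Morgan
E2: E·(D+D')·C+E+((C·D')')'
    = E·C+E+((C·D')')'   — complement / identity
    = E+((C·D')')'   — absorption
    = E+C·D'   — double negation
Both reduce to E+C·D', so they are equivalent.

Yes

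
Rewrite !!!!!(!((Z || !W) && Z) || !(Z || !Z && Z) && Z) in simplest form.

!!!!!(!((Z || !W) && Z) || !(Z || !Z && Z) && Z)
= !!!!!(!((Z || !W) && Z) || !Z && Z)   [complement / identity]
= !!!(!((Z || !W) && Z) || !Z && Z)   [double negation]
= !!!(!Z || !Z && Z)   [absorption]
= !!!!Z   [complement / identity]
= !!Z   [double negation]
= Z   [double negation]

Z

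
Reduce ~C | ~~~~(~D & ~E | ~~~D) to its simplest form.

~C | ~~~~(~D & ~E | ~~~D)
= ~C | ~~(~D & ~E | ~~~D)   (double negation)
= ~C | ~~(~D & ~E | ~D)   (double negation)
= ~C | ~~~D   (absorption)
= ~C | ~D   (double negation)

~C | ~D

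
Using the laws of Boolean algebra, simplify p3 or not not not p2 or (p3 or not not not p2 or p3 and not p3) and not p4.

p3 or not not not p2 or (p3 or not not not p2 or p3 and not p3) and not p4
= p3 or not not not p2 or (p3 or not not not p2) and not p4
= p3 or not not not p2
= p3 or not p2

p3 or not p2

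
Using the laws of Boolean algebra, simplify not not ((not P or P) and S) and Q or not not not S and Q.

Q

not not ((not P or P) and S) and Q or not not not S and Q
= not not ((not P or P) and S) and Q or not S and Q   (double negation)
= not not S and Q or not S and Q   (complement / identity)
= S and Q or not S and Q   (double negation)
= Q   (distribution)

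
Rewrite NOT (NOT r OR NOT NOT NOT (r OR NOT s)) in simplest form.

NOT (NOT r OR NOT NOT NOT (r OR NOT s))
= r AND NOT NOT (r OR NOT s)
= r AND (r OR NOT s)
= r

r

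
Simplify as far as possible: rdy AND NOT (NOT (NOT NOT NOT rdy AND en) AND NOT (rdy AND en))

rdy AND NOT (NOT (NOT NOT NOT rdy AND en) AND NOT (rdy AND en))
= rdy AND (NOT NOT NOT rdy AND en OR rdy AND en)   (De Morgan)
= rdy AND (NOT rdy AND en OR rdy AND en)   (double negation)
= rdy AND en   (distribution)

rdy AND en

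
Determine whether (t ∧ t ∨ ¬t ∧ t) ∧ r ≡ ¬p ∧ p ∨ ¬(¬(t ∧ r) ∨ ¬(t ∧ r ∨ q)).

Yes

E1: (t ∧ t ∨ ¬t ∧ t) ∧ r
    = t ∧ r
E2: ¬p ∧ p ∨ ¬(¬(t ∧ r) ∨ ¬(t ∧ r ∨ q))
    = ¬(¬(t ∧ r) ∨ ¬(t ∧ r ∨ q))
    = t ∧ r ∧ (t ∧ r ∨ q)
    = t ∧ r
Both reduce to t ∧ r, so they are equivalent.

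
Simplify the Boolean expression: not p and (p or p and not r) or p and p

not p and (p or p and not r) or p and p
= not p and p or p and p   — absorption
= p   — distribution

p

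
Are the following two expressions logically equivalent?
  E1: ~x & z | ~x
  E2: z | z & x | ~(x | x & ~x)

No

E1: ~x & z | ~x
    = ~x
E2: z | z & x | ~(x | x & ~x)
    = z | z & x | ~x
    = z | ~x
These differ: at x=1, z=1, E1 = 0 but E2 = 1.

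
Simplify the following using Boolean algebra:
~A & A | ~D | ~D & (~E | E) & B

~A & A | ~D | ~D & (~E | E) & B
= ~A & A | ~D | ~D & B
= ~D | ~D & B
= ~D

~D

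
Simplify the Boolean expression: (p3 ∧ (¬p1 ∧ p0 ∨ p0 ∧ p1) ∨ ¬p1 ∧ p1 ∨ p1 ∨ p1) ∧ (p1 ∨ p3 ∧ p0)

p1 ∨ p3 ∧ p0

(p3 ∧ (¬p1 ∧ p0 ∨ p0 ∧ p1) ∨ ¬p1 ∧ p1 ∨ p1 ∨ p1) ∧ (p1 ∨ p3 ∧ p0)
= (p3 ∧ p0 ∨ ¬p1 ∧ p1 ∨ p1 ∨ p1) ∧ (p1 ∨ p3 ∧ p0)
= p1 ∨ (p3 ∧ p0 ∨ ¬p1 ∧ p1 ∨ p1) ∧ p3 ∧ p0
= p1 ∨ (p3 ∧ p0 ∨ p1) ∧ p3 ∧ p0
= p1 ∨ p3 ∧ p0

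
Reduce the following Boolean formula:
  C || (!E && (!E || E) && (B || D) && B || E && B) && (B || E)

C || (!E && (!E || E) && (B || D) && B || E && B) && (B || E)
= C || (!E && (!E || E) && B || E && B) && (B || E)   (absorption)
= C || (!E && B || E && B) && (B || E)   (complement / identity)
= C || B && (B || E)   (distribution)
= C || B   (absorption)

C || B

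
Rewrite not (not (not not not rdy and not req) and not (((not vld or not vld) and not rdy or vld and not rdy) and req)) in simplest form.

not (not (not not not rdy and not req) and not (((not vld or not vld) and not rdy or vld and not rdy) and req))
= not (not (not rdy and not req) and not (((not vld or not vld) and not rdy or vld and not rdy) and req))
= not (not (not rdy and not req) and not ((not vld and not rdy or vld and not rdy) and req))
= not (not (not rdy and not req) and not (not rdy and req))
= not rdy and not req or not rdy and req
= not rdy

not rdy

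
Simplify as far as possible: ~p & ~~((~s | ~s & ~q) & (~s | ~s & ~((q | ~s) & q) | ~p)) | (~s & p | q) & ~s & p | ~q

~s | ~q

~p & ~~((~s | ~s & ~q) & (~s | ~s & ~((q | ~s) & q) | ~p)) | (~s & p | q) & ~s & p | ~q
= ~p & ~~((~s | ~s & ~q) & (~s | ~s & ~q | ~p)) | (~s & p | q) & ~s & p | ~q
= ~p & ~~((~s | ~s & ~q) & (~s | ~s & ~q | ~p)) | ~s & p | ~q
= ~p & ~~(~s | ~s & ~q) | ~s & p | ~q
= ~p & (~s | ~s & ~q) | ~s & p | ~q
= ~p & ~s | ~s & p | ~q
= ~s | ~q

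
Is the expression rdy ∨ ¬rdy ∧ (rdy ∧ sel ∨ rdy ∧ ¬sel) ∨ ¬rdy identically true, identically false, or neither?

rdy ∨ ¬rdy ∧ (rdy ∧ sel ∨ rdy ∧ ¬sel) ∨ ¬rdy
= rdy ∨ ¬rdy ∧ rdy ∨ ¬rdy   (distribution)
= rdy ∨ ¬rdy   (complement / identity)
= True   (complement)

identically true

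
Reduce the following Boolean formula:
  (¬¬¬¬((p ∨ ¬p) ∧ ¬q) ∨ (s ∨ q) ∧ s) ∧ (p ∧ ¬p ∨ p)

(¬q ∨ s) ∧ p

(¬¬¬¬((p ∨ ¬p) ∧ ¬q) ∨ (s ∨ q) ∧ s) ∧ (p ∧ ¬p ∨ p)
= (¬¬¬¬((p ∨ ¬p) ∧ ¬q) ∨ (s ∨ q) ∧ s) ∧ p   [complement / identity]
= (¬¬((p ∨ ¬p) ∧ ¬q) ∨ (s ∨ q) ∧ s) ∧ p   [double negation]
= (¬¬¬q ∨ (s ∨ q) ∧ s) ∧ p   [complement / identity]
= (¬q ∨ (s ∨ q) ∧ s) ∧ p   [double negation]
= (¬q ∨ s) ∧ p   [absorption]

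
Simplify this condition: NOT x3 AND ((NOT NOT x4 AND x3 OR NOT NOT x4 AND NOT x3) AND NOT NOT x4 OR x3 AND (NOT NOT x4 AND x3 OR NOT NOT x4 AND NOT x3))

NOT x3 AND ((NOT NOT x4 AND x3 OR NOT NOT x4 AND NOT x3) AND NOT NOT x4 OR x3 AND (NOT NOT x4 AND x3 OR NOT NOT x4 AND NOT x3))
= NOT x3 AND (NOT NOT x4 OR x3) AND (NOT NOT x4 AND x3 OR NOT NOT x4 AND NOT x3)   — distribution
= NOT x3 AND (NOT NOT x4 OR x3) AND NOT NOT x4   — distribution
= NOT x3 AND NOT NOT x4   — absorption
= NOT x3 AND x4   — double negation

NOT x3 AND x4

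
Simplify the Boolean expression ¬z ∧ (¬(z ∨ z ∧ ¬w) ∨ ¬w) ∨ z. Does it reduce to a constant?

True

¬z ∧ (¬(z ∨ z ∧ ¬w) ∨ ¬w) ∨ z
= ¬z ∧ (¬z ∨ ¬w) ∨ z
= ¬z ∨ z
= True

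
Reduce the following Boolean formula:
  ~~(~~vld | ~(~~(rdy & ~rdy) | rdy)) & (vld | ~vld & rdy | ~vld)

vld | ~rdy

~~(~~vld | ~(~~(rdy & ~rdy) | rdy)) & (vld | ~vld & rdy | ~vld)
= ~~(~~vld | ~(~~(rdy & ~rdy) | rdy)) & (vld | ~vld)
= ~~(vld | ~(~~(rdy & ~rdy) | rdy)) & (vld | ~vld)
= ~~(vld | ~(~~(rdy & ~rdy) | rdy))
= ~~(vld | ~(rdy & ~rdy | rdy))
= ~~(vld | ~rdy)
= vld | ~rdy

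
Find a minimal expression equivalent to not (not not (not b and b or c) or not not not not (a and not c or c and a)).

not c and not a

not (not not (not b and b or c) or not not not not (a and not c or c and a))
= not (not not c or not not not not (a and not c or c and a))   [complement / identity]
= not (not not c or not not (a and not c or c and a))   [double negation]
= not c and not (a and not c or c and a)   [De Morgan]
= not c and not a   [distribution]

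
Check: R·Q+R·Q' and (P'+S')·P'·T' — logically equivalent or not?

E1: R·Q+R·Q'
    = R   [distribution]
E2: (P'+S')·P'·T'
    = P'·T'   [absorption]
These differ: at P=0, Q=0, R=1, S=0, T=1, E1 = 1 but E2 = 0.

No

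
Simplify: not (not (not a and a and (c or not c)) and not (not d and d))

False

not (not (not a and a and (c or not c)) and not (not d and d))
= not a and a and (c or not c) or not d and d   (De Morgan)
= not a and a or not d and d   (complement / identity)
= not a and a   (complement / identity)
= False   (complement)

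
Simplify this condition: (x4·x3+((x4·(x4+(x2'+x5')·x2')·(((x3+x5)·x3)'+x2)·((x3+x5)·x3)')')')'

(x4·x3+((x4·(x4+(x2'+x5')·x2')·(((x3+x5)·x3)'+x2)·((x3+x5)·x3)')')')'
= (x4·x3+((x4·(x4+x2')·(((x3+x5)·x3)'+x2)·((x3+x5)·x3)')')')'   (absorption)
= (x4·x3+((x4·(x4+x2')·((x3+x5)·x3)')')')'   (absorption)
= (x4·x3+((x4·(x4+x2')·x3')')')'   (absorption)
= (x4·x3+x4·(x4+x2')·x3')'   (double negation)
= (x4·x3+x4·x3')'   (absorption)
= x4'   (distribution)

x4'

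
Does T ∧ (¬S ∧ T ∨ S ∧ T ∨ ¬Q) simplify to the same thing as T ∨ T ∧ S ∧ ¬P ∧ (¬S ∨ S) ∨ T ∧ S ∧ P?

E1: T ∧ (¬S ∧ T ∨ S ∧ T ∨ ¬Q)
    = T ∧ (T ∨ ¬Q)
    = T
E2: T ∨ T ∧ S ∧ ¬P ∧ (¬S ∨ S) ∨ T ∧ S ∧ P
    = T ∨ T ∧ S ∧ ¬P ∨ T ∧ S ∧ P
    = T ∨ T ∧ S
    = T
Both reduce to T, so they are equivalent.

Yes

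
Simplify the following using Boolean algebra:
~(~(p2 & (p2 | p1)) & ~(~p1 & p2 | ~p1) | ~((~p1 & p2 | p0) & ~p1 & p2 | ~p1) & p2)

~p1

~(~(p2 & (p2 | p1)) & ~(~p1 & p2 | ~p1) | ~((~p1 & p2 | p0) & ~p1 & p2 | ~p1) & p2)
= ~(~(p2 & (p2 | p1)) & ~(~p1 & p2 | ~p1) | ~(~p1 & p2 | ~p1) & p2)
= ~(~p2 & ~(~p1 & p2 | ~p1) | ~(~p1 & p2 | ~p1) & p2)
= ~~(~p1 & p2 | ~p1)
= ~~~p1
= ~p1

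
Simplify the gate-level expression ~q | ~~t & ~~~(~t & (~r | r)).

~q | t

~q | ~~t & ~~~(~t & (~r | r))
= ~q | ~~t & ~(~t & (~r | r))   — double negation
= ~q | ~~t & ~~t   — complement / identity
= ~q | ~~t   — idempotence
= ~q | t   — double negation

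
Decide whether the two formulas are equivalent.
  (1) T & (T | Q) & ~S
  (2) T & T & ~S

Yes

E1: T & (T | Q) & ~S
    = T & ~S
E2: T & T & ~S
    = T & ~S
Both reduce to T & ~S, so they are equivalent.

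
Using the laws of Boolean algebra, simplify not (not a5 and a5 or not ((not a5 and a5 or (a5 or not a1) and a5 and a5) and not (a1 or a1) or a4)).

not (not a5 and a5 or not ((not a5 and a5 or (a5 or not a1) and a5 and a5) and not (a1 or a1) or a4))
= not (not a5 and a5 or not ((not a5 and a5 or a5 and a5) and not (a1 or a1) or a4))   [absorption]
= not (not a5 and a5 or not (a5 and not (a1 or a1) or a4))   [distribution]
= not not (a5 and not (a1 or a1) or a4)   [complement / identity]
= not not (a5 and not a1 or a4)   [idempotence]
= a5 and not a1 or a4   [double negation]

a5 and not a1 or a4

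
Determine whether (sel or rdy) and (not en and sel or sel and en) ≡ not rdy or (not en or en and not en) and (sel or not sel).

No

E1: (sel or rdy) and (not en and sel or sel and en)
    = (sel or rdy) and sel   — distribution
    = sel   — absorption
E2: not rdy or (not en or en and not en) and (sel or not sel)
    = not rdy or not en and (sel or not sel)   — complement / identity
    = not rdy or not en   — complement / identity
These differ: at en=1, rdy=0, sel=0, E1 = 0 but E2 = 1.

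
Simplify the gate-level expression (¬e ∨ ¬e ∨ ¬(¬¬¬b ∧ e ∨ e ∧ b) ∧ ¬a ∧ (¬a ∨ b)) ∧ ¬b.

¬e ∧ ¬b

(¬e ∨ ¬e ∨ ¬(¬¬¬b ∧ e ∨ e ∧ b) ∧ ¬a ∧ (¬a ∨ b)) ∧ ¬b
= (¬e ∨ ¬e ∨ ¬(¬b ∧ e ∨ e ∧ b) ∧ ¬a ∧ (¬a ∨ b)) ∧ ¬b   [double negation]
= (¬e ∨ ¬(¬b ∧ e ∨ e ∧ b) ∧ ¬a ∧ (¬a ∨ b)) ∧ ¬b   [idempotence]
= (¬e ∨ ¬(¬b ∧ e ∨ e ∧ b) ∧ ¬a) ∧ ¬b   [absorption]
= (¬e ∨ ¬e ∧ ¬a) ∧ ¬b   [distribution]
= ¬e ∧ ¬b   [absorption]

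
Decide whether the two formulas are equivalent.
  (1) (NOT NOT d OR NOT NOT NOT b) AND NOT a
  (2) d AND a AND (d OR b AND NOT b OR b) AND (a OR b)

No

E1: (NOT NOT d OR NOT NOT NOT b) AND NOT a
    = (d OR NOT NOT NOT b) AND NOT a   (double negation)
    = (d OR NOT b) AND NOT a   (double negation)
E2: d AND a AND (d OR b AND NOT b OR b) AND (a OR b)
    = d AND a AND (d OR b) AND (a OR b)   (complement / identity)
    = d AND a AND (d AND a OR b)   (distribution)
    = d AND a   (absorption)
These differ: at a=0, b=0, d=1, E1 = 1 but E2 = 0.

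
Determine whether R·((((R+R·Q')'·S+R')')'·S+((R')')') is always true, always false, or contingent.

always false

R·((((R+R·Q')'·S+R')')'·S+((R')')')
= R·(((R'·S+R')')'·S+((R')')')   — absorption
= R·(((R')')'·S+((R')')')   — absorption
= R·((R')')'   — absorption
= R·R'   — double negation
= 0   — complement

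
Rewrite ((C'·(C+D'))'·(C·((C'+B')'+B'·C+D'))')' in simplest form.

((C'·(C+D'))'·(C·((C'+B')'+B'·C+D'))')'
= ((C'·(C+D'))'·(C·(C·B+B'·C+D'))')'
= ((C'·(C+D'))'·(C·(C+D'))')'
= C'·(C+D')+C·(C+D')
= C+D'

C+D'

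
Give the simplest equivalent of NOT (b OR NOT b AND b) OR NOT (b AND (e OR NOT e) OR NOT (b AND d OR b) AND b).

NOT (b OR NOT b AND b) OR NOT (b AND (e OR NOT e) OR NOT (b AND d OR b) AND b)
= NOT (b OR NOT b AND b) OR NOT (b AND (e OR NOT e) OR NOT b AND b)   — absorption
= NOT (b OR NOT b AND b) OR NOT (b OR NOT b AND b)   — complement / identity
= NOT (b OR NOT b AND b)   — idempotence
= NOT b   — complement / identity

NOT b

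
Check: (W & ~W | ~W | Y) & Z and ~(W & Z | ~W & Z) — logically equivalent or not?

E1: (W & ~W | ~W | Y) & Z
    = (~W | Y) & Z
E2: ~(W & Z | ~W & Z)
    = ~Z
These differ: at W=0, Y=0, Z=0, E1 = 0 but E2 = 1.

No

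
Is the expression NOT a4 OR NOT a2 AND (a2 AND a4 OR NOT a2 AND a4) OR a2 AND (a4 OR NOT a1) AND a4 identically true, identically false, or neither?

NOT a4 OR NOT a2 AND (a2 AND a4 OR NOT a2 AND a4) OR a2 AND (a4 OR NOT a1) AND a4
= NOT a4 OR NOT a2 AND a4 OR a2 AND (a4 OR NOT a1) AND a4   [distribution]
= NOT a4 OR NOT a2 AND a4 OR a2 AND a4   [absorption]
= NOT a4 OR a4   [distribution]
= TRUE   [complement]

identically true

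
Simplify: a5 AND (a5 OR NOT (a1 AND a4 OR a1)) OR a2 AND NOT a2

a5 AND (a5 OR NOT (a1 AND a4 OR a1)) OR a2 AND NOT a2
= a5 AND (a5 OR NOT (a1 AND a4 OR a1))   — complement / identity
= a5 AND (a5 OR NOT a1)   — absorption
= a5   — absorption

a5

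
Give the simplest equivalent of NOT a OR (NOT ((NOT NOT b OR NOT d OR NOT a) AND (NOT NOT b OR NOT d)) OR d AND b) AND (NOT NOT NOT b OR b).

NOT a OR (NOT ((NOT NOT b OR NOT d OR NOT a) AND (NOT NOT b OR NOT d)) OR d AND b) AND (NOT NOT NOT b OR b)
= NOT a OR (NOT (NOT NOT b OR NOT d) OR d AND b) AND (NOT NOT NOT b OR b)   (absorption)
= NOT a OR (NOT (NOT NOT b OR NOT d) OR d AND b) AND (NOT b OR b)   (double negation)
= NOT a OR NOT (NOT NOT b OR NOT d) OR d AND b   (complement / identity)
= NOT a OR NOT b AND d OR d AND b   (De Morgan)
= NOT a OR d   (distribution)

NOT a OR d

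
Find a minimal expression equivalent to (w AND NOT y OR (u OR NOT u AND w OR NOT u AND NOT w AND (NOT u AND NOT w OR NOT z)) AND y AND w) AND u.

w AND u

(w AND NOT y OR (u OR NOT u AND w OR NOT u AND NOT w AND (NOT u AND NOT w OR NOT z)) AND y AND w) AND u
= (w AND NOT y OR (u OR NOT u AND w OR NOT u AND NOT w) AND y AND w) AND u   — absorption
= (w AND NOT y OR (u OR NOT u) AND y AND w) AND u   — distribution
= (w AND NOT y OR y AND w) AND u   — complement / identity
= w AND u   — distribution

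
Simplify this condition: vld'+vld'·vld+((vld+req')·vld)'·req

vld'

vld'+vld'·vld+((vld+req')·vld)'·req
= vld'+((vld+req')·vld)'·req   [complement / identity]
= vld'+vld'·req   [absorption]
= vld'   [absorption]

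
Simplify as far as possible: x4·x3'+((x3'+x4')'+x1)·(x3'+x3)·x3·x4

x4·x3'+((x3'+x4')'+x1)·(x3'+x3)·x3·x4
= x4·x3'+(x3·x4+x1)·(x3'+x3)·x3·x4   (De Morgan)
= x4·x3'+(x3·x4+x1)·x3·x4   (complement / identity)
= x4·x3'+x3·x4   (absorption)
= x4   (distribution)

x4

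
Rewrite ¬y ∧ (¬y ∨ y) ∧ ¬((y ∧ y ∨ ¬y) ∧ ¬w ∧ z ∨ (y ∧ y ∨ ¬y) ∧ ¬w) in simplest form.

¬y ∧ w

¬y ∧ (¬y ∨ y) ∧ ¬((y ∧ y ∨ ¬y) ∧ ¬w ∧ z ∨ (y ∧ y ∨ ¬y) ∧ ¬w)
= ¬y ∧ (¬y ∨ y) ∧ ¬((y ∧ y ∨ ¬y) ∧ ¬w)
= ¬y ∧ ¬((y ∧ y ∨ ¬y) ∧ ¬w)
= ¬y ∧ ¬((y ∨ ¬y) ∧ ¬w)
= ¬y ∧ ¬¬w
= ¬y ∧ w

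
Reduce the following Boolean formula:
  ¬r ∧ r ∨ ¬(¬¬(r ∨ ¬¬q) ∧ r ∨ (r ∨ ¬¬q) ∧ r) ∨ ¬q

¬r ∨ ¬q

¬r ∧ r ∨ ¬(¬¬(r ∨ ¬¬q) ∧ r ∨ (r ∨ ¬¬q) ∧ r) ∨ ¬q
= ¬(¬¬(r ∨ ¬¬q) ∧ r ∨ (r ∨ ¬¬q) ∧ r) ∨ ¬q   (complement / identity)
= ¬((r ∨ ¬¬q) ∧ r ∨ (r ∨ ¬¬q) ∧ r) ∨ ¬q   (double negation)
= ¬((r ∨ ¬¬q) ∧ r) ∨ ¬q   (idempotence)
= ¬((r ∨ q) ∧ r) ∨ ¬q   (double negation)
= ¬r ∨ ¬q   (absorption)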